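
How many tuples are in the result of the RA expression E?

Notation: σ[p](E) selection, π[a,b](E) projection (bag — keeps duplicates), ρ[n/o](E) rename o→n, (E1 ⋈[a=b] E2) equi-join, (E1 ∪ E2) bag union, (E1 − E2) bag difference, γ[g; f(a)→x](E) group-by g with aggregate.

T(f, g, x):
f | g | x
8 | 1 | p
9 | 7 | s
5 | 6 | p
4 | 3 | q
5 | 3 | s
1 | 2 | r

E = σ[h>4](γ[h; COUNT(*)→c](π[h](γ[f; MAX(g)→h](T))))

Stepwise |·|:
  T → 6
  γ[f; MAX(g)→h](T) → 5
  π[h](γ[f; MAX(g)→h](T)) → 5
  γ[h; COUNT(*)→c](π[h](γ[f; MAX(g)→h](T))) → 5
  σ[h>4](γ[h; COUNT(*)→c](π[h](γ[f; MAX(g)→h](T)))) → 2

|E| = 2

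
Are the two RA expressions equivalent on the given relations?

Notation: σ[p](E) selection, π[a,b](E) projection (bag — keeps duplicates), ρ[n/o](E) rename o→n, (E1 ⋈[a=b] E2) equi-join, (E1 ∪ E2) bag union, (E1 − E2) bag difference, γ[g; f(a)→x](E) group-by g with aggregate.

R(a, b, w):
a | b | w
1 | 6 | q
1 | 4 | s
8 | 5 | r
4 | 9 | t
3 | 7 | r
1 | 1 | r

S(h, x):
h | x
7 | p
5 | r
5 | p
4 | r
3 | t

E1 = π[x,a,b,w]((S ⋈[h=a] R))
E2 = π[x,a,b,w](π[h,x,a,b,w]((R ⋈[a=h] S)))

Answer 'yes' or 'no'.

E1 per-node cardinality:
  S → 5
  R → 6
  (S ⋈[h=a] R) → 2
  π[x,a,b,w]((S ⋈[h=a] R)) → 2
E2 per-node cardinality:
  R → 6
  S → 5
  (R ⋈[a=h] S) → 2
  π[h,x,a,b,w]((R ⋈[a=h] S)) → 2
  π[x,a,b,w](π[h,x,a,b,w]((R ⋈[a=h] S))) → 2

E1 and E2 produce the same multiset:
x | a | b | w
r | 4 | 9 | t
t | 3 | 7 | r

yes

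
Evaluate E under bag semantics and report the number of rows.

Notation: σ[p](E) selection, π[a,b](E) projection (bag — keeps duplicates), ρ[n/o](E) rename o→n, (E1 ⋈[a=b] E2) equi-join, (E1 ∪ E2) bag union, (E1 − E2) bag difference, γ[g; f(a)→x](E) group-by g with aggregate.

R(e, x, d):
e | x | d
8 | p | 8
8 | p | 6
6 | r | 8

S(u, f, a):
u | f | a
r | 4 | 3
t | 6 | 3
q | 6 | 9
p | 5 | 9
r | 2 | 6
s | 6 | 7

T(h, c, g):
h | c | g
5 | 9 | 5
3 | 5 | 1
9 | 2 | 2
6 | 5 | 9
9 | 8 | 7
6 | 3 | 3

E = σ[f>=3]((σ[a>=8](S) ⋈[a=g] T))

Per-node cardinality:
  S → 6
  σ[a>=8](S) → 2
  T → 6
  (σ[a>=8](S) ⋈[a=g] T) → 2
  σ[f>=3]((σ[a>=8](S) ⋈[a=g] T)) → 2

|E| = 2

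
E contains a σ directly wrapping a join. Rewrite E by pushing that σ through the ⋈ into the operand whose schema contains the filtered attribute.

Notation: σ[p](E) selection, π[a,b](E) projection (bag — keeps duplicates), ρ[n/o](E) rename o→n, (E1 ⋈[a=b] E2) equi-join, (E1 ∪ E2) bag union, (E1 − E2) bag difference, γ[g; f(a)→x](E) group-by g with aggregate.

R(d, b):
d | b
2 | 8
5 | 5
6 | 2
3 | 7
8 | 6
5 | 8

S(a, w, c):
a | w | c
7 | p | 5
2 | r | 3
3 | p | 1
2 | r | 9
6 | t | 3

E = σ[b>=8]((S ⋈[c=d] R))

σ filters on b, owned by the right side.
E' = (S ⋈[c=d] σ[b>=8](R))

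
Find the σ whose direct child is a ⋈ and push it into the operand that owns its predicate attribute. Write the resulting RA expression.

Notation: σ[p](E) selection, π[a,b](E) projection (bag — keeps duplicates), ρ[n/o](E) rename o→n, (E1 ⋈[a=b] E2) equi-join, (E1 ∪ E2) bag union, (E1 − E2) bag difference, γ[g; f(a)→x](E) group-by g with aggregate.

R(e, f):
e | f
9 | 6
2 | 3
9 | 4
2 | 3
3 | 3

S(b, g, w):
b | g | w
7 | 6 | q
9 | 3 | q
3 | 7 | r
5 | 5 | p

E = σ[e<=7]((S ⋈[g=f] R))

σ filters on e, owned by the right side.
E' = (S ⋈[g=f] σ[e<=7](R))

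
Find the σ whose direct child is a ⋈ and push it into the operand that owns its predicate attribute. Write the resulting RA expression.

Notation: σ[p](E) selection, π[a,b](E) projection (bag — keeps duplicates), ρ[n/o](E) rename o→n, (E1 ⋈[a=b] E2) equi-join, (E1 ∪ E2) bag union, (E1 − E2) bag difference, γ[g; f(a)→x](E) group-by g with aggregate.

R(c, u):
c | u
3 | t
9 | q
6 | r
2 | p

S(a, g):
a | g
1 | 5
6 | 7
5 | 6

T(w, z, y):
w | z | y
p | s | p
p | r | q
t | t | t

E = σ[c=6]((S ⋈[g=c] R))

σ filters on c, owned by the right side.
E' = (S ⋈[g=c] σ[c=6](R))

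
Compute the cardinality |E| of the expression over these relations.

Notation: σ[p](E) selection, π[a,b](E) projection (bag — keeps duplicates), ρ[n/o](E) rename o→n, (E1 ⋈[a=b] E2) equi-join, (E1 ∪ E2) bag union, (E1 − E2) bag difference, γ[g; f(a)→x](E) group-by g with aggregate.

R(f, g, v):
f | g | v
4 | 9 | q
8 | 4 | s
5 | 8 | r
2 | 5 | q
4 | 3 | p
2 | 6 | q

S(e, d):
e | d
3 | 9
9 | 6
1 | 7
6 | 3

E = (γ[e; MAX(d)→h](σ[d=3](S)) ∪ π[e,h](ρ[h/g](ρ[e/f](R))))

Per-node cardinality:
  S → 4
  σ[d=3](S) → 1
  γ[e; MAX(d)→h](σ[d=3](S)) → 1
  R → 6
  ρ[e/f](R) → 6
  ρ[h/g](ρ[e/f](R)) → 6
  π[e,h](ρ[h/g](ρ[e/f](R))) → 6
  (γ[e; MAX(d)→h](σ[d=3](S)) ∪ π[e,h](ρ[h/g](ρ[e/f](R)))) → 7

|E| = 7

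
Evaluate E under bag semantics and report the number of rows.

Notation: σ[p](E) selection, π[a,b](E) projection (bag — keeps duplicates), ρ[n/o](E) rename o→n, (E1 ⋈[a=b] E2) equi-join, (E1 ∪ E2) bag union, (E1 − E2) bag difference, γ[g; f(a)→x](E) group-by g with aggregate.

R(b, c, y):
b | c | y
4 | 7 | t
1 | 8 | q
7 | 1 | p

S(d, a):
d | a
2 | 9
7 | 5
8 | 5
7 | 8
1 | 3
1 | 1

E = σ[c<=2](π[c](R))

Row counts bottom-up:
  R → 3
  π[c](R) → 3
  σ[c<=2](π[c](R)) → 1

|E| = 1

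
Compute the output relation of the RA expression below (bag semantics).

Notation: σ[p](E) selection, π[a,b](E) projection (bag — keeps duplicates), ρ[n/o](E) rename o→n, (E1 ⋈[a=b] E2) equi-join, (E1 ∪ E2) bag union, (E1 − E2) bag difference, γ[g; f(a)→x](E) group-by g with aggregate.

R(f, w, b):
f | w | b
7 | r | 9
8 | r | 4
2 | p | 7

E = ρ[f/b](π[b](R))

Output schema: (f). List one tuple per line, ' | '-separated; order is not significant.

Per-node cardinality:
  R → 3
  π[b](R) → 3
  ρ[f/b](π[b](R)) → 3

== RESULT ==
f
4
7
9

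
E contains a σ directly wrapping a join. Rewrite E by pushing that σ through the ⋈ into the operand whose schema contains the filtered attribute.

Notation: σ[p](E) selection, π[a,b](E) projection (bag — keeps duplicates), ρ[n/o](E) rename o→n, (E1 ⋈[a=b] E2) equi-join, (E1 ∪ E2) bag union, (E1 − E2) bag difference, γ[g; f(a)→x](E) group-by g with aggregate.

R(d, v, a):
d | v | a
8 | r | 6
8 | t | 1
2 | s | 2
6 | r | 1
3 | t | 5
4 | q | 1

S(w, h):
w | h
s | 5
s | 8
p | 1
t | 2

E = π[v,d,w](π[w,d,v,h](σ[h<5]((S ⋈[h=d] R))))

σ filters on h, owned by the left side.
E' = π[v,d,w](π[w,d,v,h]((σ[h<5](S) ⋈[h=d] R)))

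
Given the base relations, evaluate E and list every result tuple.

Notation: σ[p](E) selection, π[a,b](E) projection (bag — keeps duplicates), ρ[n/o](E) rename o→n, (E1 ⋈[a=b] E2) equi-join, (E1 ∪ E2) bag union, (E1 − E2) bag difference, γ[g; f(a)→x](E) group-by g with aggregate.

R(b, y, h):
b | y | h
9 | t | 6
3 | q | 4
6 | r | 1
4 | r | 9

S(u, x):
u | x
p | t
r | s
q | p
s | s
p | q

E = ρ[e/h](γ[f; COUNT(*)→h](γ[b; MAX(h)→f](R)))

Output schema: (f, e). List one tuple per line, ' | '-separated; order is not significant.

Row counts bottom-up:
  R → 4
  γ[b; MAX(h)→f](R) → 4
  γ[f; COUNT(*)→h](γ[b; MAX(h)→f](R)) → 4
  ρ[e/h](γ[f; COUNT(*)→h](γ[b; MAX(h)→f](R))) → 4

== RESULT ==
f | e
1 | 1
4 | 1
6 | 1
9 | 1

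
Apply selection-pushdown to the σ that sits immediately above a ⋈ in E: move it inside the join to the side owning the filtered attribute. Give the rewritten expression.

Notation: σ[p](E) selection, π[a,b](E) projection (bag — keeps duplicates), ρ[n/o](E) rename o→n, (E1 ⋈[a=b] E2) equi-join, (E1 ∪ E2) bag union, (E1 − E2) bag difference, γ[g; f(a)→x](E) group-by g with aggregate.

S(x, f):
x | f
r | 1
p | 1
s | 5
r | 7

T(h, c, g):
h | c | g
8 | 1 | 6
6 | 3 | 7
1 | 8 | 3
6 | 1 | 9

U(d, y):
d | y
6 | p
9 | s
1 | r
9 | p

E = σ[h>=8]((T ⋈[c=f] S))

σ filters on h, owned by the left side.
E' = (σ[h>=8](T) ⋈[c=f] S)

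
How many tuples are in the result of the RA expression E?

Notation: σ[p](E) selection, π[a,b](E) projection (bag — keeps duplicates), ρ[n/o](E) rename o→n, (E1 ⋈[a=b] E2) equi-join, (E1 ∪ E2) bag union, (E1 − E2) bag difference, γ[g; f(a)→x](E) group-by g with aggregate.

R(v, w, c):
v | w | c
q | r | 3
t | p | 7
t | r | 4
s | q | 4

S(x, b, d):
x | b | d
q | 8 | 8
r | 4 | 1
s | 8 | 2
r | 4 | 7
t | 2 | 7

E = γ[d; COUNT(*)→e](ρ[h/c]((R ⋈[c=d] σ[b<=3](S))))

Per-node cardinality:
  R → 4
  S → 5
  σ[b<=3](S) → 1
  (R ⋈[c=d] σ[b<=3](S)) → 1
  ρ[h/c]((R ⋈[c=d] σ[b<=3](S))) → 1
  γ[d; COUNT(*)→e](ρ[h/c]((R ⋈[c=d] σ[b<=3](S)))) → 1

|E| = 1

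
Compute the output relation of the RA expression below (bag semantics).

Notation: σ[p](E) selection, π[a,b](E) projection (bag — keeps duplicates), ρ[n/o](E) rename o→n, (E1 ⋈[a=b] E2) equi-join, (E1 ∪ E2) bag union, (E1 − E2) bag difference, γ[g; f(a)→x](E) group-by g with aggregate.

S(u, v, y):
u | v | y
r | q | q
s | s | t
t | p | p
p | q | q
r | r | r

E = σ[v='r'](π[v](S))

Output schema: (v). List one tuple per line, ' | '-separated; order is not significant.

Per-node cardinality:
  S → 5
  π[v](S) → 5
  σ[v='r'](π[v](S)) → 1

== RESULT ==
v
r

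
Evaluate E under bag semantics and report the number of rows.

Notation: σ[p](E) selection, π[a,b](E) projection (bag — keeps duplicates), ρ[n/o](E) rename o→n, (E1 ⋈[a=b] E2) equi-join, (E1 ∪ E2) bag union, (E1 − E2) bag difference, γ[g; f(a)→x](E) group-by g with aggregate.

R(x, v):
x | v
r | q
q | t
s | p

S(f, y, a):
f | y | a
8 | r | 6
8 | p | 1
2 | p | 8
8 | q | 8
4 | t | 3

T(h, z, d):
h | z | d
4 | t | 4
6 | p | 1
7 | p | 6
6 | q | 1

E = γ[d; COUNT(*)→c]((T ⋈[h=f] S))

Subexpression sizes:
  T → 4
  S → 5
  (T ⋈[h=f] S) → 1
  γ[d; COUNT(*)→c]((T ⋈[h=f] S)) → 1

|E| = 1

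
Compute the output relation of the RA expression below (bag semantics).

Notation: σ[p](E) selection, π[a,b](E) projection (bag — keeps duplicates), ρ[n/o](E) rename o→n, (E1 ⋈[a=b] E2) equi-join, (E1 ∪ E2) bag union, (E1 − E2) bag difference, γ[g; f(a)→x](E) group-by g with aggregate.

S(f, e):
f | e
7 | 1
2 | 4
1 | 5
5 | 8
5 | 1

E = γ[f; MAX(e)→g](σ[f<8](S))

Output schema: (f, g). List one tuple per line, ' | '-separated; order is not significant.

Stepwise |·|:
  S → 5
  σ[f<8](S) → 5
  γ[f; MAX(e)→g](σ[f<8](S)) → 4

== RESULT ==
f | g
1 | 5
2 | 4
5 | 8
7 | 1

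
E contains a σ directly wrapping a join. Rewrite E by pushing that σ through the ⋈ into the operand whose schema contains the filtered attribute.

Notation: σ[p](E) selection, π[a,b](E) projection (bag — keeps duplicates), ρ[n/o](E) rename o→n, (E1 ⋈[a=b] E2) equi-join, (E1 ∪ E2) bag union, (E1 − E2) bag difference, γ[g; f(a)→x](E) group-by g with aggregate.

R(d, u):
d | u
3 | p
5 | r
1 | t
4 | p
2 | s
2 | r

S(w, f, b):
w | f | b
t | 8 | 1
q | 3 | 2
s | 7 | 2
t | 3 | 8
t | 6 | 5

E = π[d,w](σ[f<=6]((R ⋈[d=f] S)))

σ filters on f, owned by the right side.
E' = π[d,w]((R ⋈[d=f] σ[f<=6](S)))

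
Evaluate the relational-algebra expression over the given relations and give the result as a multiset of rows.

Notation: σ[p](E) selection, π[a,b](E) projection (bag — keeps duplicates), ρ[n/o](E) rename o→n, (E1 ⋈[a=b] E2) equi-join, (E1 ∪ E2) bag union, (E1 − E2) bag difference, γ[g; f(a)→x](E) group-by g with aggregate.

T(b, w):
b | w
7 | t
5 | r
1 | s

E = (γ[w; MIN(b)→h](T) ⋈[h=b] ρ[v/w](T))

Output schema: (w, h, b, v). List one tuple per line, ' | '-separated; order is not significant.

Row counts bottom-up:
  T → 3
  γ[w; MIN(b)→h](T) → 3
  T → 3
  ρ[v/w](T) → 3
  (γ[w; MIN(b)→h](T) ⋈[h=b] ρ[v/w](T)) → 3

== RESULT ==
w | h | b | v
r | 5 | 5 | r
s | 1 | 1 | s
t | 7 | 7 | t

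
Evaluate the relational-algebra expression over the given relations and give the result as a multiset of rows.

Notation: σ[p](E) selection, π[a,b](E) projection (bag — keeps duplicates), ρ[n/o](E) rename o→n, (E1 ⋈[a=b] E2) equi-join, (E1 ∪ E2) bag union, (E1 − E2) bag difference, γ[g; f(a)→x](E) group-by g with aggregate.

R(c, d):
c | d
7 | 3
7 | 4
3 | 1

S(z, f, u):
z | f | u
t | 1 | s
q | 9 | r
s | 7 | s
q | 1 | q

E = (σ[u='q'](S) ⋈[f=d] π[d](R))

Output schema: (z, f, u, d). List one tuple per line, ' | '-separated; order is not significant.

Stepwise |·|:
  S → 4
  σ[u='q'](S) → 1
  R → 3
  π[d](R) → 3
  (σ[u='q'](S) ⋈[f=d] π[d](R)) → 1

== RESULT ==
z | f | u | d
q | 1 | q | 1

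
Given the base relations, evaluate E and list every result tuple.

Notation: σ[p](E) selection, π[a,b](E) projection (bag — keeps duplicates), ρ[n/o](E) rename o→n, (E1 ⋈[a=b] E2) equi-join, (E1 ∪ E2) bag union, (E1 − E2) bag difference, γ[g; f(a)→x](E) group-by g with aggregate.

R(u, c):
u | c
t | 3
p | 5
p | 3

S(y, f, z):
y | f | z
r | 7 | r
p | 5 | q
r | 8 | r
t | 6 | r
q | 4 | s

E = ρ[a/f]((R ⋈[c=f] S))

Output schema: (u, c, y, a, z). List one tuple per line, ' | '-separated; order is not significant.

Row counts bottom-up:
  R → 3
  S → 5
  (R ⋈[c=f] S) → 1
  ρ[a/f]((R ⋈[c=f] S)) → 1

== RESULT ==
u | c | y | a | z
p | 5 | p | 5 | q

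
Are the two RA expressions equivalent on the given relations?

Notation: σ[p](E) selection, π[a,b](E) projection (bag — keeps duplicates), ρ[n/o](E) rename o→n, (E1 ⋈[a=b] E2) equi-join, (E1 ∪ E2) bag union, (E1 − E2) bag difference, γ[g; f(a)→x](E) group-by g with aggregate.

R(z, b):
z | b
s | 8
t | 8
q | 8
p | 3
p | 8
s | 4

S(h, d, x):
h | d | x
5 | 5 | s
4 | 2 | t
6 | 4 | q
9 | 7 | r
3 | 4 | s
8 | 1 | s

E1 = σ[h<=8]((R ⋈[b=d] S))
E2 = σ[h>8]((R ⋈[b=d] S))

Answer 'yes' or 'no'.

E1 per-node cardinality:
  R → 6
  S → 6
  (R ⋈[b=d] S) → 2
  σ[h<=8]((R ⋈[b=d] S)) → 2
E2 per-node cardinality:
  R → 6
  S → 6
  (R ⋈[b=d] S) → 2
  σ[h>8]((R ⋈[b=d] S)) → 0

E1 result:
z | b | h | d | x
s | 4 | 3 | 4 | s
s | 4 | 6 | 4 | q
E2 result:
z | b | h | d | x
(0 rows)
Witness: ('s', 4, 3, 4, 's') appears 1× in E1 but 0× in E2.

no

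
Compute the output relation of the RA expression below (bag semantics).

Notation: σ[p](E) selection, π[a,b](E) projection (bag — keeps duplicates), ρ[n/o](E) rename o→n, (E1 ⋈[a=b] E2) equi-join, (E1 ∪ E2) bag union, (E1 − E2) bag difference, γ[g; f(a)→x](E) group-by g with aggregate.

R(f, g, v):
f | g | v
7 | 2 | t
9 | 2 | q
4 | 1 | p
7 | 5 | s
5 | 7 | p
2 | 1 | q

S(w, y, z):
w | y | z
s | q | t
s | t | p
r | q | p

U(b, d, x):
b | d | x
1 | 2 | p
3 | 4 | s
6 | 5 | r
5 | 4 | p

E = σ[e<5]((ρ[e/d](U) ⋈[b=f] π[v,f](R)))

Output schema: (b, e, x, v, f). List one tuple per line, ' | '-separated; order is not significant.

Subexpression sizes:
  U → 4
  ρ[e/d](U) → 4
  R → 6
  π[v,f](R) → 6
  (ρ[e/d](U) ⋈[b=f] π[v,f](R)) → 1
  σ[e<5]((ρ[e/d](U) ⋈[b=f] π[v,f](R))) → 1

== RESULT ==
b | e | x | v | f
5 | 4 | p | p | 5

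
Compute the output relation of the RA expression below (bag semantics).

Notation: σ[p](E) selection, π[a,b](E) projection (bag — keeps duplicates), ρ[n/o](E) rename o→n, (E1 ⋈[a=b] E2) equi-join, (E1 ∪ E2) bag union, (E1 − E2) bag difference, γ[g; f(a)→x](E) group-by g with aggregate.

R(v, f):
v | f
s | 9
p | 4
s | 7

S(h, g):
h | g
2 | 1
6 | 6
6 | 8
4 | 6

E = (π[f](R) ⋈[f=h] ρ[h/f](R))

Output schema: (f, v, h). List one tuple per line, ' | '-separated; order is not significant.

Stepwise |·|:
  R → 3
  π[f](R) → 3
  R → 3
  ρ[h/f](R) → 3
  (π[f](R) ⋈[f=h] ρ[h/f](R)) → 3

== RESULT ==
f | v | h
4 | p | 4
7 | s | 7
9 | s | 9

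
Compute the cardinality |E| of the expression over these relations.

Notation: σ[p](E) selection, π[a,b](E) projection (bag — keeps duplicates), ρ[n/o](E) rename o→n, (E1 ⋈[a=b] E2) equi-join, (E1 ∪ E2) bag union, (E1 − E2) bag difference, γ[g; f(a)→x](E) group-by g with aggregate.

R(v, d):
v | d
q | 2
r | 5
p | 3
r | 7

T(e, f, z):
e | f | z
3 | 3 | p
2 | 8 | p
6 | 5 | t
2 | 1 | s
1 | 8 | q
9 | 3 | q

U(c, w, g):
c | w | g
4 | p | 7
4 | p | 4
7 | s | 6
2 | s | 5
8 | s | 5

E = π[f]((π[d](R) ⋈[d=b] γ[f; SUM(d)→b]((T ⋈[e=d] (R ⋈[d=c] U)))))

Row counts bottom-up:
  R → 4
  π[d](R) → 4
  T → 6
  R → 4
  U → 5
  (R ⋈[d=c] U) → 2
  (T ⋈[e=d] (R ⋈[d=c] U)) → 2
  γ[f; SUM(d)→b]((T ⋈[e=d] (R ⋈[d=c] U))) → 2
  (π[d](R) ⋈[d=b] γ[f; SUM(d)→b]((T ⋈[e=d] (R ⋈[d=c] U)))) → 2
  π[f]((π[d](R) ⋈[d=b] γ[f; SUM(d)→b]((T ⋈[e=d] (R ⋈[d=c] U))))) → 2

|E| = 2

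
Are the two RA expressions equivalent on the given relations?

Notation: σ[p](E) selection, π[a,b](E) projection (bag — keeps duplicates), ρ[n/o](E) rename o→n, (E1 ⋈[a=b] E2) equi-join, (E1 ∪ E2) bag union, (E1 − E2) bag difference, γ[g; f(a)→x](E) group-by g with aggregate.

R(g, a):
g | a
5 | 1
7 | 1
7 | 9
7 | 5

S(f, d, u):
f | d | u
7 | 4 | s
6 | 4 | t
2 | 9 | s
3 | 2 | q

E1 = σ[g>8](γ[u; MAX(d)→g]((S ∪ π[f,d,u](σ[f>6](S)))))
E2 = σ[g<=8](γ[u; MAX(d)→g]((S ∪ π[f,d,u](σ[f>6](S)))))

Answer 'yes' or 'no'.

E1 row counts bottom-up:
  S → 4
  S → 4
  σ[f>6](S) → 1
  π[f,d,u](σ[f>6](S)) → 1
  (S ∪ π[f,d,u](σ[f>6](S))) → 5
  γ[u; MAX(d)→g]((S ∪ π[f,d,u](σ[f>6](S)))) → 3
  σ[g>8](γ[u; MAX(d)→g]((S ∪ π[f,d,u](σ[f>6](S))))) → 1
E2 row counts bottom-up:
  S → 4
  S → 4
  σ[f>6](S) → 1
  π[f,d,u](σ[f>6](S)) → 1
  (S ∪ π[f,d,u](σ[f>6](S))) → 5
  γ[u; MAX(d)→g]((S ∪ π[f,d,u](σ[f>6](S)))) → 3
  σ[g<=8](γ[u; MAX(d)→g]((S ∪ π[f,d,u](σ[f>6](S))))) → 2

E1 result:
u | g
s | 9
E2 result:
u | g
q | 2
t | 4
Witness: ('s', 9) appears 1× in E1 but 0× in E2.

no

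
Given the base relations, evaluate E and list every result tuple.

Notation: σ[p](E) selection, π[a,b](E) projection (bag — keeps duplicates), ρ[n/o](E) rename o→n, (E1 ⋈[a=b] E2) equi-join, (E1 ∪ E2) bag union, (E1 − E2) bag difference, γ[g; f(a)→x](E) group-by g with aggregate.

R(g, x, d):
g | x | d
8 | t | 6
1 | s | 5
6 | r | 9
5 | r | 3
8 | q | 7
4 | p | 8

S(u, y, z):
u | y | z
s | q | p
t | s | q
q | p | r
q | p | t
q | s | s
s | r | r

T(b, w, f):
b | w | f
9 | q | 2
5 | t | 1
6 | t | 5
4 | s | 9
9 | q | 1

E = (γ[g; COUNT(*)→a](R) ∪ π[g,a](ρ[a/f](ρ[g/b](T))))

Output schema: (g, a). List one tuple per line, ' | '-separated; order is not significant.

Row counts bottom-up:
  R → 6
  γ[g; COUNT(*)→a](R) → 5
  T → 5
  ρ[g/b](T) → 5
  ρ[a/f](ρ[g/b](T)) → 5
  π[g,a](ρ[a/f](ρ[g/b](T))) → 5
  (γ[g; COUNT(*)→a](R) ∪ π[g,a](ρ[a/f](ρ[g/b](T)))) → 10

== RESULT ==
g | a
1 | 1
4 | 1
4 | 9
5 | 1
5 | 1
6 | 1
6 | 5
8 | 2
9 | 1
9 | 2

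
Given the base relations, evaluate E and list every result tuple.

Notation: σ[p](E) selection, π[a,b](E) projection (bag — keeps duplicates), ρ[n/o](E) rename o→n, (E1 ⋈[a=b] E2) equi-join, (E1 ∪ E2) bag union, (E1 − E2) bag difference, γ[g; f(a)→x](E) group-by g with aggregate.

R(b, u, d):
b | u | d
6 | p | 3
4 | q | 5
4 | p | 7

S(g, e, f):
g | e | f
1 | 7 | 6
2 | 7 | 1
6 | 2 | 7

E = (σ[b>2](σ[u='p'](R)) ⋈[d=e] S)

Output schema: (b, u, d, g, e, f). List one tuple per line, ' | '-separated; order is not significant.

Per-node cardinality:
  R → 3
  σ[u='p'](R) → 2
  σ[b>2](σ[u='p'](R)) → 2
  S → 3
  (σ[b>2](σ[u='p'](R)) ⋈[d=e] S) → 2

== RESULT ==
b | u | d | g | e | f
4 | p | 7 | 1 | 7 | 6
4 | p | 7 | 2 | 7 | 1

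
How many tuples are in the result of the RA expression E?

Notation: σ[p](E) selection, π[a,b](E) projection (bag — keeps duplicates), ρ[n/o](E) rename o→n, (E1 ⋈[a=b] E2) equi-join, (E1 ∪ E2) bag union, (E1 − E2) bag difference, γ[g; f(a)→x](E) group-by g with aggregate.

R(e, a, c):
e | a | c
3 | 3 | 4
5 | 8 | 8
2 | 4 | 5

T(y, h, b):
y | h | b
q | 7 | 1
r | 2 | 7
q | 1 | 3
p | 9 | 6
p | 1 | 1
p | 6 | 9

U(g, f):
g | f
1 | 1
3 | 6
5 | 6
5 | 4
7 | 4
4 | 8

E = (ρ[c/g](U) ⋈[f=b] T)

Row counts bottom-up:
  U → 6
  ρ[c/g](U) → 6
  T → 6
  (ρ[c/g](U) ⋈[f=b] T) → 4

|E| = 4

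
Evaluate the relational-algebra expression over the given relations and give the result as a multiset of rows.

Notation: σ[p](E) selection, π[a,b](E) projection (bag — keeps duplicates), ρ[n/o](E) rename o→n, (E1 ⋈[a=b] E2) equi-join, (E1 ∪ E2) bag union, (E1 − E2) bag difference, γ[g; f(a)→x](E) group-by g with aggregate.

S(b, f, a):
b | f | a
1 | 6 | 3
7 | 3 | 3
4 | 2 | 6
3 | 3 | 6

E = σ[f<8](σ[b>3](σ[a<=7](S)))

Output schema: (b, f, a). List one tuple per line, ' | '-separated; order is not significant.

Row counts bottom-up:
  S → 4
  σ[a<=7](S) → 4
  σ[b>3](σ[a<=7](S)) → 2
  σ[f<8](σ[b>3](σ[a<=7](S))) → 2

== RESULT ==
b | f | a
4 | 2 | 6
7 | 3 | 3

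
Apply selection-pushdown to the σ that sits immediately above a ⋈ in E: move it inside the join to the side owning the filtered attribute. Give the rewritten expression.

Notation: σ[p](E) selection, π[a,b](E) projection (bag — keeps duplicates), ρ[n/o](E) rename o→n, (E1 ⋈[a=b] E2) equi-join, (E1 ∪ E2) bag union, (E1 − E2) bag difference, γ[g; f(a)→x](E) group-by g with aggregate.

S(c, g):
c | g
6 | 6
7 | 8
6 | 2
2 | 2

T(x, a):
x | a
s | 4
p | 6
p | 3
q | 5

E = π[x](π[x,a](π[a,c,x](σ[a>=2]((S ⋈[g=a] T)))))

σ filters on a, owned by the right side.
E' = π[x](π[x,a](π[a,c,x]((S ⋈[g=a] σ[a>=2](T)))))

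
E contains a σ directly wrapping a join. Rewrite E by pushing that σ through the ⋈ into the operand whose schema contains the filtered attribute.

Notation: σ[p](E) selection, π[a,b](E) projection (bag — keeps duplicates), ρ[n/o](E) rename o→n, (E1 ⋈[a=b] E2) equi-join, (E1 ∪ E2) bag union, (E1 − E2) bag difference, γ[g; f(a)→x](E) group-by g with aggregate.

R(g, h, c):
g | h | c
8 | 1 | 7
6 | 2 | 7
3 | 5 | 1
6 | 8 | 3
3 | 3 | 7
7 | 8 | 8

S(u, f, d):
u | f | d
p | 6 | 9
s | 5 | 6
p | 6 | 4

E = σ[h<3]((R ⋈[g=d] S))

σ filters on h, owned by the left side.
E' = (σ[h<3](R) ⋈[g=d] S)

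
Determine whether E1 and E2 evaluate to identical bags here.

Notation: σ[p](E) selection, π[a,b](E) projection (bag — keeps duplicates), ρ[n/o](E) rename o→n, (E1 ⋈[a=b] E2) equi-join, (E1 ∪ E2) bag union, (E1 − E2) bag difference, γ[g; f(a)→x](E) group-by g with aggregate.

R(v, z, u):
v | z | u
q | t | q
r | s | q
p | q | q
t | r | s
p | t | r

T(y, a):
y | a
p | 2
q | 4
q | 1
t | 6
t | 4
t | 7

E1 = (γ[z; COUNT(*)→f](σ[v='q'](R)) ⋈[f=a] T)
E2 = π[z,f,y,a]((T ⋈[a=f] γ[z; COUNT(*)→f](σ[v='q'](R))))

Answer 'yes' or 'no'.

E1 subexpression sizes:
  R → 5
  σ[v='q'](R) → 1
  γ[z; COUNT(*)→f](σ[v='q'](R)) → 1
  T → 6
  (γ[z; COUNT(*)→f](σ[v='q'](R)) ⋈[f=a] T) → 1
E2 subexpression sizes:
  T → 6
  R → 5
  σ[v='q'](R) → 1
  γ[z; COUNT(*)→f](σ[v='q'](R)) → 1
  (T ⋈[a=f] γ[z; COUNT(*)→f](σ[v='q'](R))) → 1
  π[z,f,y,a]((T ⋈[a=f] γ[z; COUNT(*)→f](σ[v='q'](R)))) → 1

E1 and E2 produce the same multiset:
z | f | y | a
t | 1 | q | 1

yes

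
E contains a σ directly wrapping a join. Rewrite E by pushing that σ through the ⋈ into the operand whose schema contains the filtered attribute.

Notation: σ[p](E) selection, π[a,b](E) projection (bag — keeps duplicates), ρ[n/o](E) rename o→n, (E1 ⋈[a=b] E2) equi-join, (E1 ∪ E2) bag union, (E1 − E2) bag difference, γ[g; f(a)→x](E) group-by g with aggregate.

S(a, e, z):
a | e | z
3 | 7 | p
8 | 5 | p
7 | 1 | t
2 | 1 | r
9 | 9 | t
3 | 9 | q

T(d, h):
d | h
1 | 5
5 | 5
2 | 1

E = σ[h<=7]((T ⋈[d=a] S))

σ filters on h, owned by the left side.
E' = (σ[h<=7](T) ⋈[d=a] S)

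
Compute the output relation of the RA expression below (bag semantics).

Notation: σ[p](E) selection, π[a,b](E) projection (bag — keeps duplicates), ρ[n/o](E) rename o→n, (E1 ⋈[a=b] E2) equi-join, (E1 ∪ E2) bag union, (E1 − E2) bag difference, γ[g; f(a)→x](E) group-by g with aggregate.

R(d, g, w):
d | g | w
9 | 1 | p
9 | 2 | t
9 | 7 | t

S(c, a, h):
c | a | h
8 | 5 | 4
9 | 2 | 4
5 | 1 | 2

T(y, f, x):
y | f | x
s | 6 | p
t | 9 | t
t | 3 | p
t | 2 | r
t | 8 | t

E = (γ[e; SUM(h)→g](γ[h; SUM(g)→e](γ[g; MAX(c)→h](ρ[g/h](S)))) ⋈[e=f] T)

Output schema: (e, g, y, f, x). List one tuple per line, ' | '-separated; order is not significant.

Per-node cardinality:
  S → 3
  ρ[g/h](S) → 3
  γ[g; MAX(c)→h](ρ[g/h](S)) → 2
  γ[h; SUM(g)→e](γ[g; MAX(c)→h](ρ[g/h](S))) → 2
  γ[e; SUM(h)→g](γ[h; SUM(g)→e](γ[g; MAX(c)→h](ρ[g/h](S)))) → 2
  T → 5
  (γ[e; SUM(h)→g](γ[h; SUM(g)→e](γ[g; MAX(c)→h](ρ[g/h](S)))) ⋈[e=f] T) → 1

== RESULT ==
e | g | y | f | x
2 | 5 | t | 2 | r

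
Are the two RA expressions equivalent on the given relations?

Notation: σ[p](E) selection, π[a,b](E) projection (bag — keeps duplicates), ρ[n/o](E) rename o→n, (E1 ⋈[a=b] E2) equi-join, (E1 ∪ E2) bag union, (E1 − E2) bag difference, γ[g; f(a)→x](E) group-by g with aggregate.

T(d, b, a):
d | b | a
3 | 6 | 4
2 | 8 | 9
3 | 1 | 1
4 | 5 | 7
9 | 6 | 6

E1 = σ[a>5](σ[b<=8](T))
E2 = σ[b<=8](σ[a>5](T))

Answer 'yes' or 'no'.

E1 subexpression sizes:
  T → 5
  σ[b<=8](T) → 5
  σ[a>5](σ[b<=8](T)) → 3
E2 subexpression sizes:
  T → 5
  σ[a>5](T) → 3
  σ[b<=8](σ[a>5](T)) → 3

E1 and E2 produce the same multiset:
d | b | a
2 | 8 | 9
4 | 5 | 7
9 | 6 | 6

yes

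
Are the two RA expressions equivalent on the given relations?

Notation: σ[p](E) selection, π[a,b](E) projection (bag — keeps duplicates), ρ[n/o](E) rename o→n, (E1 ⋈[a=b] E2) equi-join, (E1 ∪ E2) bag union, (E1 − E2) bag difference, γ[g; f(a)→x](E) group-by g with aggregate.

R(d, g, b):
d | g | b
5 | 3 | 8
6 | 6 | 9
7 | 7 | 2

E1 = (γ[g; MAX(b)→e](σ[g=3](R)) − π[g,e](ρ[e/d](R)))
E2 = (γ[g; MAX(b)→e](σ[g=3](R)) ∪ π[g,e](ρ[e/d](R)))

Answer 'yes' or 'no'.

E1 stepwise |·|:
  R → 3
  σ[g=3](R) → 1
  γ[g; MAX(b)→e](σ[g=3](R)) → 1
  R → 3
  ρ[e/d](R) → 3
  π[g,e](ρ[e/d](R)) → 3
  (γ[g; MAX(b)→e](σ[g=3](R)) − π[g,e](ρ[e/d](R))) → 1
E2 stepwise |·|:
  R → 3
  σ[g=3](R) → 1
  γ[g; MAX(b)→e](σ[g=3](R)) → 1
  R → 3
  ρ[e/d](R) → 3
  π[g,e](ρ[e/d](R)) → 3
  (γ[g; MAX(b)→e](σ[g=3](R)) ∪ π[g,e](ρ[e/d](R))) → 4

E1 result:
g | e
3 | 8
E2 result:
g | e
3 | 5
3 | 8
6 | 6
7 | 7
Witness: (7, 7) appears 0× in E1 but 1× in E2.

no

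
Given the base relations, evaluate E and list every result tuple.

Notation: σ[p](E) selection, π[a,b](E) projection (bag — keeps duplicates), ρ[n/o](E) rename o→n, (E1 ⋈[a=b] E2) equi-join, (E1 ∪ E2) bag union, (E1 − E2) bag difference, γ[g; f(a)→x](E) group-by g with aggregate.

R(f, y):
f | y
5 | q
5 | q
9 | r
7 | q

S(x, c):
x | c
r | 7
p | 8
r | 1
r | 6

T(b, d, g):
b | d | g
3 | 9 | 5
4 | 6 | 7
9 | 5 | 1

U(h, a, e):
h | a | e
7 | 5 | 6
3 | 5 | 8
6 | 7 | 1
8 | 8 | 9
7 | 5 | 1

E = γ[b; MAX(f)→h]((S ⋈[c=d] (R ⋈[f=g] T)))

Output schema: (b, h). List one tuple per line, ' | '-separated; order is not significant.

Subexpression sizes:
  S → 4
  R → 4
  T → 3
  (R ⋈[f=g] T) → 3
  (S ⋈[c=d] (R ⋈[f=g] T)) → 1
  γ[b; MAX(f)→h]((S ⋈[c=d] (R ⋈[f=g] T))) → 1

== RESULT ==
b | h
4 | 7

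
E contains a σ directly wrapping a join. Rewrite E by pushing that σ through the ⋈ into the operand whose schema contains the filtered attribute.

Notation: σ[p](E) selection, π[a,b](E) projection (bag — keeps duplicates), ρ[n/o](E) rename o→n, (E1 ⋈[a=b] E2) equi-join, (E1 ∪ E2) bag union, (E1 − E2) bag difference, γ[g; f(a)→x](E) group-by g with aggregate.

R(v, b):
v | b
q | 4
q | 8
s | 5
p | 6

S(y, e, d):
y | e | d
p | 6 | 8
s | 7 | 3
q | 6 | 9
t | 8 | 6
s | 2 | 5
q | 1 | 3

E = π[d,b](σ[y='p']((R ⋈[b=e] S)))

σ filters on y, owned by the right side.
E' = π[d,b]((R ⋈[b=e] σ[y='p'](S)))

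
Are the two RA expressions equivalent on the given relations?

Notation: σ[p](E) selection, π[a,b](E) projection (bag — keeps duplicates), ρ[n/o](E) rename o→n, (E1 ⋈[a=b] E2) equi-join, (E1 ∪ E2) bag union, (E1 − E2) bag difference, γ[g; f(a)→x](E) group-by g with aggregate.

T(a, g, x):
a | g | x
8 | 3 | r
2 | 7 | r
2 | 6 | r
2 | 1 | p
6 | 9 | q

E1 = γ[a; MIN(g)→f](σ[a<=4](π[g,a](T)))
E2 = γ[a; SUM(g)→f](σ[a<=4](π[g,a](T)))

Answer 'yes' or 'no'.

E1 row counts bottom-up:
  T → 5
  π[g,a](T) → 5
  σ[a<=4](π[g,a](T)) → 3
  γ[a; MIN(g)→f](σ[a<=4](π[g,a](T))) → 1
E2 row counts bottom-up:
  T → 5
  π[g,a](T) → 5
  σ[a<=4](π[g,a](T)) → 3
  γ[a; SUM(g)→f](σ[a<=4](π[g,a](T))) → 1

E1 result:
a | f
2 | 1
E2 result:
a | f
2 | 14
Witness: (2, 14) appears 0× in E1 but 1× in E2.

no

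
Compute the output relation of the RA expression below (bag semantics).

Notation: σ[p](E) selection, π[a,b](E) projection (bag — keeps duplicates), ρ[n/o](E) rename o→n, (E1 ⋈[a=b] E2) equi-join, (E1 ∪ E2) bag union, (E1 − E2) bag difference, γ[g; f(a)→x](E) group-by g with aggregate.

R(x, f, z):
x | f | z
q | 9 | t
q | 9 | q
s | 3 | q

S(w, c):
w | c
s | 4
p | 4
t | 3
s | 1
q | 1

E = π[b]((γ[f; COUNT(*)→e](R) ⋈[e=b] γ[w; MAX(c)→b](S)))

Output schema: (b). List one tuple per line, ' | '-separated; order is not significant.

Row counts bottom-up:
  R → 3
  γ[f; COUNT(*)→e](R) → 2
  S → 5
  γ[w; MAX(c)→b](S) → 4
  (γ[f; COUNT(*)→e](R) ⋈[e=b] γ[w; MAX(c)→b](S)) → 1
  π[b]((γ[f; COUNT(*)→e](R) ⋈[e=b] γ[w; MAX(c)→b](S))) → 1

== RESULT ==
b
1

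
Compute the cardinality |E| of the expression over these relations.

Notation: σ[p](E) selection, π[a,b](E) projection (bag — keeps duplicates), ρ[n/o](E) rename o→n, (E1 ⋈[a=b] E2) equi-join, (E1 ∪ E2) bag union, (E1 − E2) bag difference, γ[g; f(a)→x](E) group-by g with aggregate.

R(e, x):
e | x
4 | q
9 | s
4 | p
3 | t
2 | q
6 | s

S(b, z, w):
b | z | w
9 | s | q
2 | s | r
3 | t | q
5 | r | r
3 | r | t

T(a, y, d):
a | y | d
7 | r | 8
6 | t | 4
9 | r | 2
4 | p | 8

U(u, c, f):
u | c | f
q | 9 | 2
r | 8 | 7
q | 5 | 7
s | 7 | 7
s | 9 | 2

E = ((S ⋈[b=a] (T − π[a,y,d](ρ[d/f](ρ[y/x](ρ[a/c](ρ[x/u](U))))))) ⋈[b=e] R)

Subexpression sizes:
  S → 5
  T → 4
  U → 5
  ρ[x/u](U) → 5
  ρ[a/c](ρ[x/u](U)) → 5
  ρ[y/x](ρ[a/c](ρ[x/u](U))) → 5
  ρ[d/f](ρ[y/x](ρ[a/c](ρ[x/u](U)))) → 5
  π[a,y,d](ρ[d/f](ρ[y/x](ρ[a/c](ρ[x/u](U))))) → 5
  (T − π[a,y,d](ρ[d/f](ρ[y/x](ρ[a/c](ρ[x/u](U)))))) → 4
  (S ⋈[b=a] (T − π[a,y,d](ρ[d/f](ρ[y/x](ρ[a/c](ρ[x/u](U))))))) → 1
  R → 6
  ((S ⋈[b=a] (T − π[a,y,d](ρ[d/f](ρ[y/x](ρ[a/c](ρ[x/u](U))))))) ⋈[b=e] R) → 1

|E| = 1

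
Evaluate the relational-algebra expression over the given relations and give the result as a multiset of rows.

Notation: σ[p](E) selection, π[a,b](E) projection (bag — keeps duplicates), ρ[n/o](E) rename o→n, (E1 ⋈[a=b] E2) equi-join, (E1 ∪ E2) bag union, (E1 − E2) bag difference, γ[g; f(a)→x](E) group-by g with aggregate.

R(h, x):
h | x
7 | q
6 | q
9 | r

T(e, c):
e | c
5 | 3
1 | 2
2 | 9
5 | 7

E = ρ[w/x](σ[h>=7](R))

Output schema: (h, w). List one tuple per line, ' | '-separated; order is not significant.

Subexpression sizes:
  R → 3
  σ[h>=7](R) → 2
  ρ[w/x](σ[h>=7](R)) → 2

== RESULT ==
h | w
7 | q
9 | r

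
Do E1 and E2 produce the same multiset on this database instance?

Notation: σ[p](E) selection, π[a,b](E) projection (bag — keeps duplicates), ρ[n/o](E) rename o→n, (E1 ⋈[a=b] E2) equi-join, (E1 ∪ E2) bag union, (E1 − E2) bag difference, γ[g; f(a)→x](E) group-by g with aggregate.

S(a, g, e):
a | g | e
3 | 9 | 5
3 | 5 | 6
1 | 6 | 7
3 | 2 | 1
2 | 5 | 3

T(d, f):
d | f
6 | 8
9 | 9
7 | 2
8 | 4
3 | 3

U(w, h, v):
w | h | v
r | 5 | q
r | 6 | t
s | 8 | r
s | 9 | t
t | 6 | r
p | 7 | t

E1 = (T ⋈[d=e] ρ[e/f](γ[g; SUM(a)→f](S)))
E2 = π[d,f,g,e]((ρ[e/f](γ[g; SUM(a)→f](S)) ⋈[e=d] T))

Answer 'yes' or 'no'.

E1 per-node cardinality:
  T → 5
  S → 5
  γ[g; SUM(a)→f](S) → 4
  ρ[e/f](γ[g; SUM(a)→f](S)) → 4
  (T ⋈[d=e] ρ[e/f](γ[g; SUM(a)→f](S))) → 2
E2 per-node cardinality:
  S → 5
  γ[g; SUM(a)→f](S) → 4
  ρ[e/f](γ[g; SUM(a)→f](S)) → 4
  T → 5
  (ρ[e/f](γ[g; SUM(a)→f](S)) ⋈[e=d] T) → 2
  π[d,f,g,e]((ρ[e/f](γ[g; SUM(a)→f](S)) ⋈[e=d] T)) → 2

E1 and E2 produce the same multiset:
d | f | g | e
3 | 3 | 2 | 3
3 | 3 | 9 | 3

yes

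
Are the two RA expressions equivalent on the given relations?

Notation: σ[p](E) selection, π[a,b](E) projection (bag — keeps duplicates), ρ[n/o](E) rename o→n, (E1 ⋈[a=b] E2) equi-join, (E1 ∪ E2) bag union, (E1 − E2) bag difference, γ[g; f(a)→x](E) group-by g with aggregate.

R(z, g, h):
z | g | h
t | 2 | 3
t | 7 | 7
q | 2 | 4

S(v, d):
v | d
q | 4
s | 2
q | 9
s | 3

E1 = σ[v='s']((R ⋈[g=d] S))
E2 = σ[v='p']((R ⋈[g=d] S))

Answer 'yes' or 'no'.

E1 per-node cardinality:
  R → 3
  S → 4
  (R ⋈[g=d] S) → 2
  σ[v='s']((R ⋈[g=d] S)) → 2
E2 per-node cardinality:
  R → 3
  S → 4
  (R ⋈[g=d] S) → 2
  σ[v='p']((R ⋈[g=d] S)) → 0

E1 result:
z | g | h | v | d
q | 2 | 4 | s | 2
t | 2 | 3 | s | 2
E2 result:
z | g | h | v | d
(0 rows)
Witness: ('t', 2, 3, 's', 2) appears 1× in E1 but 0× in E2.

no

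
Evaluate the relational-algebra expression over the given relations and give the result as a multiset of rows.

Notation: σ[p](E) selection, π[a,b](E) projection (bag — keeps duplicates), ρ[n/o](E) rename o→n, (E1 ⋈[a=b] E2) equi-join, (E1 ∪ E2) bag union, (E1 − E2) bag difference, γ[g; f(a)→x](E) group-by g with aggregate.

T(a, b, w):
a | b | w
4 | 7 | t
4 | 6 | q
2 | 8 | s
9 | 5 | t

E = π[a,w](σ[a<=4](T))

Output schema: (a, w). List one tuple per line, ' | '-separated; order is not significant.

Stepwise |·|:
  T → 4
  σ[a<=4](T) → 3
  π[a,w](σ[a<=4](T)) → 3

== RESULT ==
a | w
2 | s
4 | q
4 | t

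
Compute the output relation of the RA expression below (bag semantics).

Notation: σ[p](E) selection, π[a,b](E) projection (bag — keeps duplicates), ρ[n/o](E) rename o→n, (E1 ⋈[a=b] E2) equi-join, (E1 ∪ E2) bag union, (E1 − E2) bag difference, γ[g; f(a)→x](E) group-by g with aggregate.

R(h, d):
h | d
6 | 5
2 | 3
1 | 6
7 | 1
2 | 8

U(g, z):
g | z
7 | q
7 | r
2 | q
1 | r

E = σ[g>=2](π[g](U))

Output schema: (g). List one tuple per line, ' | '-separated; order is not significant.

Subexpression sizes:
  U → 4
  π[g](U) → 4
  σ[g>=2](π[g](U)) → 3

== RESULT ==
g
2
7
7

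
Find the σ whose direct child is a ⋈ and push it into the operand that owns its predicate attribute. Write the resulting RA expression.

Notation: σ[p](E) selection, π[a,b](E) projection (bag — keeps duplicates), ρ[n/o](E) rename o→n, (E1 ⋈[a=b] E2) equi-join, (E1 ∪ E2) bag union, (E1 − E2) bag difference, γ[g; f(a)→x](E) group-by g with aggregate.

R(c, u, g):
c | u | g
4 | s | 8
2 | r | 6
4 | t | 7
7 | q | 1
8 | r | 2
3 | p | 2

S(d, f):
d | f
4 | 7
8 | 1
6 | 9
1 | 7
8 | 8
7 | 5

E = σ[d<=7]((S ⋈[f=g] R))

σ filters on d, owned by the left side.
E' = (σ[d<=7](S) ⋈[f=g] R)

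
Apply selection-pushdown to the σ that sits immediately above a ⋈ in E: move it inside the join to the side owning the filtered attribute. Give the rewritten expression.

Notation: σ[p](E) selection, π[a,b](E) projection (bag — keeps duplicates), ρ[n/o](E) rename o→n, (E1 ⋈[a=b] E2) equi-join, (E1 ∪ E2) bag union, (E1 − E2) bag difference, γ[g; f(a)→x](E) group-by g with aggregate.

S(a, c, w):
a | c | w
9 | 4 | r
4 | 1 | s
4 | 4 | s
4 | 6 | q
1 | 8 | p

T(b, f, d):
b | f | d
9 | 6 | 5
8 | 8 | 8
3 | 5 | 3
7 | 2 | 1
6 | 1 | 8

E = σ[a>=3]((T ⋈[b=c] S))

σ filters on a, owned by the right side.
E' = (T ⋈[b=c] σ[a>=3](S))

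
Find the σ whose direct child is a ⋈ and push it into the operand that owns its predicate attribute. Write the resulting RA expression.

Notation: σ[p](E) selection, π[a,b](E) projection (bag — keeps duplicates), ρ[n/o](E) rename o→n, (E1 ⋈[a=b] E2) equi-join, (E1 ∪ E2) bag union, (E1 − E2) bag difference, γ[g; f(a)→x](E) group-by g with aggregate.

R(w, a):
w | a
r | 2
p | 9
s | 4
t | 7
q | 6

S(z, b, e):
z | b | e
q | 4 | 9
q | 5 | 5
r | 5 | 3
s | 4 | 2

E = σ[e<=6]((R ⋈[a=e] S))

σ filters on e, owned by the right side.
E' = (R ⋈[a=e] σ[e<=6](S))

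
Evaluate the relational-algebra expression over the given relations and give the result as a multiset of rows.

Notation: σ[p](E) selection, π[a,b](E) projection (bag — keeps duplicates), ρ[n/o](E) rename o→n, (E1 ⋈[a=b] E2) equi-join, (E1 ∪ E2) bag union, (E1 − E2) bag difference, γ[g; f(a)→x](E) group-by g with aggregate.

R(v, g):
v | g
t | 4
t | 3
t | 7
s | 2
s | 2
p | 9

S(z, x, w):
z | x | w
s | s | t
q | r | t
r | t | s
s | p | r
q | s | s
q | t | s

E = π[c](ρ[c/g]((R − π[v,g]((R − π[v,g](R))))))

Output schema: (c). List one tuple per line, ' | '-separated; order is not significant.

Subexpression sizes:
  R → 6
  R → 6
  R → 6
  π[v,g](R) → 6
  (R − π[v,g](R)) → 0
  π[v,g]((R − π[v,g](R))) → 0
  (R − π[v,g]((R − π[v,g](R)))) → 6
  ρ[c/g]((R − π[v,g]((R − π[v,g](R))))) → 6
  π[c](ρ[c/g]((R − π[v,g]((R − π[v,g](R)))))) → 6

== RESULT ==
c
2
2
3
4
7
9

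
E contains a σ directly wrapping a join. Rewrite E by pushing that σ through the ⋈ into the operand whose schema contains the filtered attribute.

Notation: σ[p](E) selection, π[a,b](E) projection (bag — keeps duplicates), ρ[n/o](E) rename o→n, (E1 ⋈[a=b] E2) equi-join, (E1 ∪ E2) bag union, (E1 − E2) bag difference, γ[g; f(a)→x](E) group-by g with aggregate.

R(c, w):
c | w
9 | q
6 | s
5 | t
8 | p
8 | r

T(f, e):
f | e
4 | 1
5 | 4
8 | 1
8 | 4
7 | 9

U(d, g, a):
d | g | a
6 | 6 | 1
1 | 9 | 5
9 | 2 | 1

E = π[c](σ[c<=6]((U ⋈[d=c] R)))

σ filters on c, owned by the right side.
E' = π[c]((U ⋈[d=c] σ[c<=6](R)))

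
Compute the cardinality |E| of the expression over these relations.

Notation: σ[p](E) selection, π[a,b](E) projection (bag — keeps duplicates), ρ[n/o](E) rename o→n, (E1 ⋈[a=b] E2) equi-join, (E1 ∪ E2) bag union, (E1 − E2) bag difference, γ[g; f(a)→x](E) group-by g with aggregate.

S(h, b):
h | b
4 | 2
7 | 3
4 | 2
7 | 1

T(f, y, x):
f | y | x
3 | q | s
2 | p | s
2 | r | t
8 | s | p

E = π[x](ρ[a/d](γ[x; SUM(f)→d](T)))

Per-node cardinality:
  T → 4
  γ[x; SUM(f)→d](T) → 3
  ρ[a/d](γ[x; SUM(f)→d](T)) → 3
  π[x](ρ[a/d](γ[x; SUM(f)→d](T))) → 3

|E| = 3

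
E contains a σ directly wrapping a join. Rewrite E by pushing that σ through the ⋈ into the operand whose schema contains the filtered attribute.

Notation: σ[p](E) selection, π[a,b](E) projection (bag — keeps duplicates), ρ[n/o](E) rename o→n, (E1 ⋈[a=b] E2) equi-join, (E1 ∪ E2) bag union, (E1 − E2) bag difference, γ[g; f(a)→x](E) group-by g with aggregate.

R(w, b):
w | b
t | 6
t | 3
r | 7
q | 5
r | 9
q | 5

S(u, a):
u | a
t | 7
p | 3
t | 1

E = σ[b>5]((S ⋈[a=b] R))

σ filters on b, owned by the right side.
E' = (S ⋈[a=b] σ[b>5](R))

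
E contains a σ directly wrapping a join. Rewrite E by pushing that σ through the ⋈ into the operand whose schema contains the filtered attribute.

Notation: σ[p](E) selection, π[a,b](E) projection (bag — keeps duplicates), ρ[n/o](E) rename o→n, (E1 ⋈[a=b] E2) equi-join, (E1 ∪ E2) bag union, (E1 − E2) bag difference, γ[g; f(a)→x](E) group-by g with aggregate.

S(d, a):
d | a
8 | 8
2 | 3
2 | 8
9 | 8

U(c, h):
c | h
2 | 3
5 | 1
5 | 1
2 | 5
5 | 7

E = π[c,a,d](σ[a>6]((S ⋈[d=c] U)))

σ filters on a, owned by the left side.
E' = π[c,a,d]((σ[a>6](S) ⋈[d=c] U))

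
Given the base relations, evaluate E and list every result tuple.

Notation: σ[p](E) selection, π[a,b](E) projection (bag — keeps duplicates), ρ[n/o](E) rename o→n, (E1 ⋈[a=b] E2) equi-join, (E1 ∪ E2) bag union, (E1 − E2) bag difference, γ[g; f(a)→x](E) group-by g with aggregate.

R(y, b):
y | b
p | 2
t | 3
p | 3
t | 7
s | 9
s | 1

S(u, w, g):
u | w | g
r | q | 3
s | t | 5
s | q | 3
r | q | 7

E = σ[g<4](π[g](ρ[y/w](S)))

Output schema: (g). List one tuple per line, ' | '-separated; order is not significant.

Stepwise |·|:
  S → 4
  ρ[y/w](S) → 4
  π[g](ρ[y/w](S)) → 4
  σ[g<4](π[g](ρ[y/w](S))) → 2

== RESULT ==
g
3
3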